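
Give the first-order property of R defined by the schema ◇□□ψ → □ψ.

∀x ∀y ∀z ((xRy ∧ xRz) → ∃w (yR²w ∧ z = w))

This is a Sahlqvist (Geach-type) schema ◇^1□^2ψ → □^1◇^0ψ.
Minimal-valuation argument: fix x; take any y with xR^1y and any z with xR^1z. Set V(ψ) to the set of worlds R-reachable from y in exactly 2 steps. Then □^2ψ holds at y, so the antecedent holds at x; validity forces ◇^0ψ at z, giving a w with zR^0w and yR^2w.
First-order correspondent: ∀x ∀y ∀z ((xRy ∧ xRz) → ∃w (yR²w ∧ z = w)).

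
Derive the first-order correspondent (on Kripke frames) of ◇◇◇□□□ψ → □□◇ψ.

∀x ∀y ∀z ((xR³y ∧ xR²z) → ∃w (yR³w ∧ zRw))

This is a Sahlqvist (Geach-type) schema ◇^3□^3ψ → □^2◇^1ψ.
Minimal-valuation argument: fix x; take any y with xR^3y and any z with xR^2z. Set V(ψ) to the set of worlds R-reachable from y in exactly 3 steps. Then □^3ψ holds at y, so the antecedent holds at x; validity forces ◇^1ψ at z, giving a w with zR^1w and yR^3w.
First-order correspondent: ∀x ∀y ∀z ((xR³y ∧ xR²z) → ∃w (yR³w ∧ zRw)).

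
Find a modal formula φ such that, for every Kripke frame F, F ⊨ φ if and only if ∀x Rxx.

□q → q

A defining formula is □q → q (the T axiom).
Suppose □q→q is valid. At any x set V(q)={w : Rxw}. Then □q holds at x, so q holds at x, i.e. Rxx.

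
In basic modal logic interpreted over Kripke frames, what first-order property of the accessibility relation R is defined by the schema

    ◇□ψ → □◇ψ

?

convergence

Suppose ◇□ψ→□◇ψ is valid. Take Rxy, Rxz and set V(ψ)={w : Ryw}. Then □ψ at y so ◇□ψ at x, so □◇ψ at x, so ◇ψ at z, giving w with Rzw and Ryw.
Conversely, any frame satisfying ∀x ∀y ∀z (Rxy ∧ Rxz → ∃w (Ryw ∧ Rzw)) validates the schema.
Frame condition: ∀x ∀y ∀z (Rxy ∧ Rxz → ∃w (Ryw ∧ Rzw)).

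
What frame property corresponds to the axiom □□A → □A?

This is the C4 axiom.
Its frame correspondent is density — ∀x ∀y (Rxy → ∃z (Rxz ∧ Rzy)).

Density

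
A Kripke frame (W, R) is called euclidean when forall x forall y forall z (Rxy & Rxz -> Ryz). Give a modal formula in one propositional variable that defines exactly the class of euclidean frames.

A defining formula is ◇q → □◇q (the 5 axiom).

◇q → □◇q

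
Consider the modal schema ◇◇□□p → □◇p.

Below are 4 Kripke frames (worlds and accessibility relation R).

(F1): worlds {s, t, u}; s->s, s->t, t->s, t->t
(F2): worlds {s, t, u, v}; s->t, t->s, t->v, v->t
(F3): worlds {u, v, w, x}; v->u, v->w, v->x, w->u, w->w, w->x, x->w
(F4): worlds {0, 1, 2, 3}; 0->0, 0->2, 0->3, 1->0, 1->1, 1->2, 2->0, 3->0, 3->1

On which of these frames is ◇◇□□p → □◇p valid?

Frame correspondent (Sahlqvist): ∀x ∀y ∀z ((xR²y ∧ xRz) → ∃w (yR²w ∧ zRw)) — i.e. a generalized confluence (Geach) condition.
(F1): satisfies the condition.
(F2): satisfies the condition.
(F3): fails — vR²u, vRu but no t with uR²t and uRt.
(F4): satisfies the condition.

(F1), (F2), (F4)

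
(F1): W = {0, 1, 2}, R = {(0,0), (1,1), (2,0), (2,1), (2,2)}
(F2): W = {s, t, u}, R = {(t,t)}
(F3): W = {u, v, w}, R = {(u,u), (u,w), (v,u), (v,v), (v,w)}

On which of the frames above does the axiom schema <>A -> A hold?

(F2)

This is the axiom for a generalized confluence (Geach) condition; its first-order frame correspondent is forall x forall y (xRy -> exists w (y = w & x = w)).
(F1): fails — 2R0 but 0 ≠ 2.
(F2): holds.
(F3): fails — uRw but w ≠ u.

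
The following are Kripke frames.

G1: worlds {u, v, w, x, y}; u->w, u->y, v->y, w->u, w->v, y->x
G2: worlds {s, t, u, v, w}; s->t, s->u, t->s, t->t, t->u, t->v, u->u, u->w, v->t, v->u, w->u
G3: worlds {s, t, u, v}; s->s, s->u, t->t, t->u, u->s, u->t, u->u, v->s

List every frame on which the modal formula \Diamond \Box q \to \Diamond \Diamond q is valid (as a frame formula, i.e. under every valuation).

This is the axiom for a generalized confluence (Geach) condition; its first-order frame correspondent is \forall x \forall y (xRy \to \exists w (yRw \wedge x R^2 w)).
G1: fails — yRx but no t with xRt and yR²t.
G2: satisfies the condition.
G3: satisfies the condition.

G2, G3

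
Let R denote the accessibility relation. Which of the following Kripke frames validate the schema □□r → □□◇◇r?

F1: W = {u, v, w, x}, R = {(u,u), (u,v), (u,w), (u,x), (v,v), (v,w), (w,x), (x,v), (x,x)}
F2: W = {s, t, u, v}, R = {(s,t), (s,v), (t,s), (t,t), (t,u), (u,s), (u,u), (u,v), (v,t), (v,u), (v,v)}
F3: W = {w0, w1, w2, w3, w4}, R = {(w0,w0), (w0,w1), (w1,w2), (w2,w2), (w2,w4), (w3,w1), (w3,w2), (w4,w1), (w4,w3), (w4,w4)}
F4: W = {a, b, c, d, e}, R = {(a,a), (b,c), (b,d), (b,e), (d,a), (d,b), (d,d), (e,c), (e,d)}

F1, F2, F3

The schema corresponds to a generalized confluence (Geach) condition: ∀x ∀z (xR²z → ∃w (xR²w ∧ zR²w)).
F1: holds.
F2: holds.
F3: holds.
F4: fails — bR²c but no w with bR²w and cR²w.
Valid on: F1, F2, F3.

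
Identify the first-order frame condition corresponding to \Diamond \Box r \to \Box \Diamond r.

This is the .2 axiom.
Its frame correspondent is convergence — \forall x \forall y \forall z (Rxy \wedge Rxz \to \exists w (Ryw \wedge Rzw)).

convergence: \forall x \forall y \forall z (Rxy \wedge Rxz \to \exists w (Ryw \wedge Rzw))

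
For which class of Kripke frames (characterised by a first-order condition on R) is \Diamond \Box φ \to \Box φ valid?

This is a form of the 5 axiom.
Its frame correspondent is the Euclidean property — \forall x \forall y \forall z (Rxy \wedge Rxz \to Ryz).

the Euclidean property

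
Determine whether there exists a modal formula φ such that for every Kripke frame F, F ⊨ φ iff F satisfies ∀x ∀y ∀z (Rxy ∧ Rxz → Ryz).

Yes, by ◇p → □◇p

The condition is the Euclidean property. A defining modal formula is ◇p → □◇p.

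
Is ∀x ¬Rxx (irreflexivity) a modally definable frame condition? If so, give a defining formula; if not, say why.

No

Any modally definable frame class is closed under surjective bounded morphisms.
The 3-cycle (worlds w0,w1,w2 with w0→w1→w2→w0) is irreflexive, and the map sending every world to a single reflexive point • is a surjective bounded morphism (forth: every edge maps to (•,•); back: every world has a successor). So any modal formula valid on the 3-cycle is also valid on the reflexive point, which is not irreflexive.
So the class is not modally definable.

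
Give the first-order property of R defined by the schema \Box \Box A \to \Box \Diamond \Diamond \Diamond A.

\forall x \forall z (xRz \to \exists w (x R^2 w \wedge z R^3 w))

This is a Sahlqvist (Geach-type) schema ◇^0□^2A → □^1◇^3A.
First-order correspondent: \forall x \forall z (xRz \to \exists w (x R^2 w \wedge z R^3 w)).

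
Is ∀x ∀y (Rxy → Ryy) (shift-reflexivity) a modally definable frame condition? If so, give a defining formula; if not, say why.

This is a Sahlqvist condition; the T□ axiom □(□q → q) defines it.

Yes — defined by □(□q → q)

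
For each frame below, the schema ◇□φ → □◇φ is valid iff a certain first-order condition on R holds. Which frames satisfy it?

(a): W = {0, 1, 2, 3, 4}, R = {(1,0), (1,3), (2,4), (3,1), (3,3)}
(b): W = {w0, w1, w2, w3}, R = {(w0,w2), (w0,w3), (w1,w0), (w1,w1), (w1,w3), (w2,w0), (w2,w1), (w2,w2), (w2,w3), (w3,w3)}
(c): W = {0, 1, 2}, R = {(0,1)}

(b)

Frame correspondent (Sahlqvist): ∀x ∀y ∀z (Rxy ∧ Rxz → ∃w (Ryw ∧ Rzw)) — i.e. convergence.
(a): fails — R10 and R10 but 0 and 0 have no common successor.
(b): condition met.
(c): fails — R01 and R01 but 1 and 1 have no common successor.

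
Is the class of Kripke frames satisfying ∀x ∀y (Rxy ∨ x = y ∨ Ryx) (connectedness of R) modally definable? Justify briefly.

Not modally definable

Modal frame validity is preserved under disjoint unions.
Take 3 disjoint single-world reflexive frames: each is trivially connected, but their disjoint union has 3 worlds with no edge between distinct components, so it is not connected.
Hence connectedness of R is not modally definable.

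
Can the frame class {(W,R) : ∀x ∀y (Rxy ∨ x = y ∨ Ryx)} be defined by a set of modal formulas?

Any modally definable frame class is closed under disjoint unions.
Take 2 disjoint single-world reflexive frames: each is trivially connected, but their disjoint union has 2 worlds with no edge between distinct components, so it is not connected.
Hence connectedness of R is not modally definable.

Not definable by any modal formula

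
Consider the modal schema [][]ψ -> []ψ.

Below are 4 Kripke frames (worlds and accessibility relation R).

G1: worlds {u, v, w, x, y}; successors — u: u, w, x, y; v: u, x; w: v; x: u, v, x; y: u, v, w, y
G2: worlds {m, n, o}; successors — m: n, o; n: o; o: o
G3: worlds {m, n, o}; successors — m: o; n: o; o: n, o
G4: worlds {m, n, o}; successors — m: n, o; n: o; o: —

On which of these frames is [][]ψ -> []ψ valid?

Frame correspondent (Sahlqvist): forall x forall y (Rxy -> exists z (Rxz & Rzy)) — i.e. density.
G1: fails — Rwv but no z with Rwz and Rzv.
G2: fails — Rmn but no z with Rmz and Rzn.
G3: ✓.
G4: fails — Rno but no z with Rnz and Rzo.
Valid on: G3.

G3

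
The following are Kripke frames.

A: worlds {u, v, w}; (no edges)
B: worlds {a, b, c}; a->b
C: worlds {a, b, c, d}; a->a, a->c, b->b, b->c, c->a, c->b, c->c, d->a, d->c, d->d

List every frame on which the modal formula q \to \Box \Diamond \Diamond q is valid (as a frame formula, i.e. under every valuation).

A

This is the axiom for a generalized confluence (Geach) condition; its first-order frame correspondent is \forall x \forall z (xRz \to \exists w (x = w \wedge z R^2 w)).
A: satisfies the condition.
B: fails — aRb but no w with a=w and bR²w.
C: fails — dRa but no w with d=w and aR²w.
Valid on: A.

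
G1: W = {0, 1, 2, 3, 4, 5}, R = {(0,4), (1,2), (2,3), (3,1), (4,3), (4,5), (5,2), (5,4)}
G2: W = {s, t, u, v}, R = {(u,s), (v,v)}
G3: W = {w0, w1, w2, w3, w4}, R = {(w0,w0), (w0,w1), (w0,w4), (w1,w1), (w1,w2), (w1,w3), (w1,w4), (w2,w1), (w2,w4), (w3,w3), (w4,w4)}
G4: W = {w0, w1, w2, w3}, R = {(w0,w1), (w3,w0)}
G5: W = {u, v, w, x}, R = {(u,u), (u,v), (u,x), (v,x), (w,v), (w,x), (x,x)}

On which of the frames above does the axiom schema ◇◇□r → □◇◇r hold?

G2, G5

The schema corresponds to a generalized confluence (Geach) condition: ∀x ∀y ∀z ((xR²y ∧ xRz) → ∃w (yRw ∧ zR²w)).
G1: fails — 4R²1, 4R5 but no w with 1Rw and 5R²w.
G2: satisfies the condition.
G3: fails — w0R²w3, w0Rw4 but no w with w3Rw and w4R²w.
G4: fails — w3R²w1, w3Rw0 but no w with w1Rw and w0R²w.
G5: satisfies the condition.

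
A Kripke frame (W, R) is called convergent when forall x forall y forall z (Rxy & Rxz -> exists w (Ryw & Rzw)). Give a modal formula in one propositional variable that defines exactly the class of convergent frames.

◇□r → □◇r

A defining formula is ◇□r → □◇r (the .2 axiom).
Suppose ◇□r→□◇r is valid. Take Rxy, Rxz and set V(r)={w : Ryw}. Then □r at y so ◇□r at x, so □◇r at x, so ◇r at z, giving w with Rzw and Ryw.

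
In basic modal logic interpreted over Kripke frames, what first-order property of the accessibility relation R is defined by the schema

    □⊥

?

emptiness of R

□⊥ is valid iff no world has any successor (otherwise □⊥ fails at any world with one).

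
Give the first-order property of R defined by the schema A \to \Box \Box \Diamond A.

This is a Sahlqvist (Geach-type) schema ◇^0□^0A → □^2◇^1A.
First-order correspondent: \forall x \forall z (x R^2 z \to \exists w (x = w \wedge zRw)).

\forall x \forall z (x R^2 z \to \exists w (x = w \wedge zRw))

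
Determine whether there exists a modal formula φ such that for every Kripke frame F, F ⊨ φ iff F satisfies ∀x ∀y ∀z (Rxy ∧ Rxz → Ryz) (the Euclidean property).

Yes, by ◇p → □◇p

Yes: it is the Euclidean property, defined by the 5 schema ◇p → □◇p.
Suppose ◇p→□◇p is valid. Take Rxy, Rxz and set V(p)={y}. Then ◇p at x, so □◇p at x, so ◇p at z, so some w with Rzw has p; w=y, i.e. Rzy. By symmetry of the argument, Ryz.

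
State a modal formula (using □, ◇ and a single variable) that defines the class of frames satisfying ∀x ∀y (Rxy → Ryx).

A defining formula is r → □◇r (the B axiom).
Suppose r→□◇r is valid. Take Rxy and set V(r)={x}. Then r at x, so □◇r at x, so ◇r at y, so some z with Ryz has r; z=x, i.e. Ryx.

r → □◇r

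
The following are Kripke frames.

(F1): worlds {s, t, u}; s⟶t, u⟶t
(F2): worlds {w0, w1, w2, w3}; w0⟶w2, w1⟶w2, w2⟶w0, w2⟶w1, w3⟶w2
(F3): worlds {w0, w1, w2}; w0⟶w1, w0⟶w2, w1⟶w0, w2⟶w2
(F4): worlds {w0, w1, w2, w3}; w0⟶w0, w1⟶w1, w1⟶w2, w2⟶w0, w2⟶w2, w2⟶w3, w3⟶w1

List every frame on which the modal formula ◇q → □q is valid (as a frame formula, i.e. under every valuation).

Frame correspondent (Sahlqvist): ∀x ∀y ∀z (Rxy ∧ Rxz → y = z) — i.e. partial functionality.
(F1): holds.
(F2): fails — w2 sees both w0 and w1.
(F3): fails — w0 sees both w1 and w2.
(F4): fails — w1 sees both w1 and w2.
Valid on: (F1).

(F1)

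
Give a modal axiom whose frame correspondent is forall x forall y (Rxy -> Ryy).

□(□r → r)

The condition is shift-reflexivity. The T□ schema □(□r → r) defines it.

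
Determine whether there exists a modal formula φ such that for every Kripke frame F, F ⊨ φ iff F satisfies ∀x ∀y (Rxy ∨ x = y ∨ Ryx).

Modal frame validity is preserved under disjoint unions.
Take 3 disjoint single-world reflexive frames: each is trivially connected, but their disjoint union has 3 worlds with no edge between distinct components, so it is not connected.
So no modal formula (or set of formulas) defines exactly the connected frames.

Not modally definable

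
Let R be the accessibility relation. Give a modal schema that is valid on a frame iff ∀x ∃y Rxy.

□ψ → ◇ψ

A defining formula is □ψ → ◇ψ (the D axiom).
Suppose □ψ→◇ψ is valid. At any x set V(ψ)=W. Then □ψ at x, so ◇ψ at x, so x has a successor.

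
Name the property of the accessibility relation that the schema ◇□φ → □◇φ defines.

Suppose ◇□φ→□◇φ is valid. Take Rxy, Rxz and set V(φ)={w : Ryw}. Then □φ at y so ◇□φ at x, so □◇φ at x, so ◇φ at z, giving w with Rzw and Ryw.
The converse is a direct semantic check.
Frame condition: ∀x ∀y ∀z (Rxy ∧ Rxz → ∃w (Ryw ∧ Rzw)).

convergence: ∀x ∀y ∀z (Rxy ∧ Rxz → ∃w (Ryw ∧ Rzw))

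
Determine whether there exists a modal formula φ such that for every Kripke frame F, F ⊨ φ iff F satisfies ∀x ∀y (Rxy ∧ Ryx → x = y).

Not definable by any modal formula

Modal frame validity is preserved under surjective bounded morphisms.
The 6-cycle (worlds s,t,u,v,w,x with s→t→u→v→w→x→s) is antisymmetric. Sending even-indexed worlds to s and odd-indexed worlds to t is a surjective bounded morphism onto the two-world frame with s↔t, which is not antisymmetric.
So the class is not modally definable.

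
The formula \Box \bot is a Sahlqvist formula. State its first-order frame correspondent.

Emptiness of R

□⊥ is valid iff no world has any successor (otherwise □⊥ fails at any world with one).
The converse is a direct semantic check.
Frame condition: \forall x \forall y \neg Rxy.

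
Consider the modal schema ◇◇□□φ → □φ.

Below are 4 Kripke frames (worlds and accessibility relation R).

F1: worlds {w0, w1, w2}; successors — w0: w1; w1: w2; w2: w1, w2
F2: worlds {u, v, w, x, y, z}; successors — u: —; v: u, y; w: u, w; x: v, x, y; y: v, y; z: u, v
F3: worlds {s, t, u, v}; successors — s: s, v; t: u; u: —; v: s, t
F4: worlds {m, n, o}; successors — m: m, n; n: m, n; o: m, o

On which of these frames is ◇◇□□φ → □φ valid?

The schema corresponds to a generalized confluence (Geach) condition: ∀x ∀y ∀z ((xR²y ∧ xRz) → ∃w (yR²w ∧ z = w)).
F1: condition met.
F2: fails — vR²v, vRu but no t with vR²t and u=t.
F3: fails — sR²t, sRs but no w with tR²w and s=w.
F4: fails — oR²m, oRo but no w with mR²w and o=w.
Valid on: F1.

F1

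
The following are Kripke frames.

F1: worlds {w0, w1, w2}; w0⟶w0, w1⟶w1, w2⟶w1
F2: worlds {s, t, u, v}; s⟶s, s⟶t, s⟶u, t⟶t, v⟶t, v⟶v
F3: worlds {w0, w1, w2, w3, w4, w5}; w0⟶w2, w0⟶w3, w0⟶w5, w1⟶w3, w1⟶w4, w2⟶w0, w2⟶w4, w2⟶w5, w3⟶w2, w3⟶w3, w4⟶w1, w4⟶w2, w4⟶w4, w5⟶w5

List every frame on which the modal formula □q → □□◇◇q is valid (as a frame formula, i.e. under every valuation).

F1

This is the axiom for a generalized confluence (Geach) condition; its first-order frame correspondent is ∀x ∀z (xR²z → ∃w (xRw ∧ zR²w)).
F1: satisfies the condition.
F2: fails — sR²u but no w with sRw and uR²w.
F3: fails — w3R²w5 but no w with w3Rw and w5R²w.
Valid on: F1.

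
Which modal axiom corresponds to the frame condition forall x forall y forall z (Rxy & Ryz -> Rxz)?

This is transitivity; the standard corresponding axiom is 4: □r → □□r.
Suppose □r→□□r is valid. Take Rxy, Ryz and set V(r)={w : Rxw}. Then □r at x, so □□r at x, so □r at y, so r at z, i.e. Rxz.

□r → □□r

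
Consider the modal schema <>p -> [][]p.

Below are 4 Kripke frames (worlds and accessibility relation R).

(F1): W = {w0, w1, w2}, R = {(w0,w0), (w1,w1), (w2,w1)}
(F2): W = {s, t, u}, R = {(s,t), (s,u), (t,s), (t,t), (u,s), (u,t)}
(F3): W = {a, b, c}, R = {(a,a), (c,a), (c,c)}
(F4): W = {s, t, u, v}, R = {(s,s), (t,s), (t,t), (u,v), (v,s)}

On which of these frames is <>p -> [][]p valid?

This is the axiom for a generalized confluence (Geach) condition; its first-order frame correspondent is forall x forall y forall z ((xRy & x R^2 z) -> exists w (y = w & z = w)).
(F1): ✓.
(F2): fails — sRt, sR²s but t ≠ s.
(F3): fails — cRa, cR²c but a ≠ c.
(F4): fails — tRs, tR²t but s ≠ t.
Valid on: (F1).

(F1)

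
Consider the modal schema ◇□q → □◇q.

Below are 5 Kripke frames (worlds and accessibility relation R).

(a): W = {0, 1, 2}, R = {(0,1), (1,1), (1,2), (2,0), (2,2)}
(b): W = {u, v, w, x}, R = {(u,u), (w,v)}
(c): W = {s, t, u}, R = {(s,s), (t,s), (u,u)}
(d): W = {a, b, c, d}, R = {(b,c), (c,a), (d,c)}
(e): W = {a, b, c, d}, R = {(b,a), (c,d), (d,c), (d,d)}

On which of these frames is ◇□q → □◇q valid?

(c)

This is the axiom for convergence; its first-order frame correspondent is ∀x ∀y ∀z (Rxy ∧ Rxz → ∃w (Ryw ∧ Rzw)).
(a): fails — R20 and R22 but 0 and 2 have no common successor.
(b): fails — Rwv and Rwv but v and v have no common successor.
(c): holds.
(d): fails — Rca and Rca but a and a have no common successor.
(e): fails — Rba and Rba but a and a have no common successor.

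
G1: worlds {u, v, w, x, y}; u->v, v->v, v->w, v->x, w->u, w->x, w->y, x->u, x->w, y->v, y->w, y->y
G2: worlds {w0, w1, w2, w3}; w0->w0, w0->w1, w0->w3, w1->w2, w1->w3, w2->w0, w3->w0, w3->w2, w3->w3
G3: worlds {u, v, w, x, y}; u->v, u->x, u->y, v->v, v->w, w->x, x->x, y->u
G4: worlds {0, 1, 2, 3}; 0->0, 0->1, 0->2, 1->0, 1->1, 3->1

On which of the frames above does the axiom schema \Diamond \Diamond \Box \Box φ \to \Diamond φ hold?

G1, G2

Frame correspondent (Sahlqvist): \forall x \forall y (x R^2 y \to \exists w (y R^2 w \wedge xRw)) — i.e. a generalized confluence (Geach) condition.
G1: condition met.
G2: condition met.
G3: fails — vR²w but no t with wR²t and vRt.
G4: fails — 0R²2 but no w with 2R²w and 0Rw.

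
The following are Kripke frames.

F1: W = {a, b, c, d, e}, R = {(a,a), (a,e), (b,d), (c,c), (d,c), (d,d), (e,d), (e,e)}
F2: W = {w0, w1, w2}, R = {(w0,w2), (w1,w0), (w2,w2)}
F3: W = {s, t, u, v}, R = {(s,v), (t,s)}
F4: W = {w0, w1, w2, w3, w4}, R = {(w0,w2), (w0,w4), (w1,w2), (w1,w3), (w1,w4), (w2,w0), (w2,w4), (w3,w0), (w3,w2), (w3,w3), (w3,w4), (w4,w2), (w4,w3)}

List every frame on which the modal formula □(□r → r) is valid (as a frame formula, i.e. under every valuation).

This is the axiom for shift-reflexivity; its first-order frame correspondent is ∀x ∀y (Rxy → Ryy).
F1: ✓.
F2: fails — Rw1w0 but not Rw0w0.
F3: fails — Rsv but not Rvv.
F4: fails — Rw1w2 but not Rw2w2.

F1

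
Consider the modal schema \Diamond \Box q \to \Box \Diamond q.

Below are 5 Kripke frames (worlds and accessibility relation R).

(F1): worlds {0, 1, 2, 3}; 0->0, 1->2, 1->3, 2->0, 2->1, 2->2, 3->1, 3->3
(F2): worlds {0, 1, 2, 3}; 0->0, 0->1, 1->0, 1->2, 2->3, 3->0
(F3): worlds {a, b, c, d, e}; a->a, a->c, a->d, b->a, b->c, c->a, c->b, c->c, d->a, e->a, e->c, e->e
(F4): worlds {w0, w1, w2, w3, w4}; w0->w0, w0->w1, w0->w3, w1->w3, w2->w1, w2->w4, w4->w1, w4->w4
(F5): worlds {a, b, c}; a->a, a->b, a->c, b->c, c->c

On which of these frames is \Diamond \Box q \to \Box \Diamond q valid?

This is the axiom for convergence; its first-order frame correspondent is \forall x \forall y \forall z (Rxy \wedge Rxz \to \exists w (Ryw \wedge Rzw)).
(F1): fails — R20 and R21 but 0 and 1 have no common successor.
(F2): fails — R10 and R12 but 0 and 2 have no common successor.
(F3): condition met.
(F4): fails — Rw0w1 and Rw0w3 but w1 and w3 have no common successor.
(F5): condition met.
Valid on: (F3), (F5).

(F3), (F5)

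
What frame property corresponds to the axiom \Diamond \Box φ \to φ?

This is frame-equivalent to φ → □◇φ (substitute ¬φ for φ and contrapose).
Suppose φ→□◇φ is valid. Take Rxy and set V(φ)={x}. Then φ at x, so □◇φ at x, so ◇φ at y, so some z with Ryz has φ; z=x, i.e. Ryx.
Conversely, any frame satisfying \forall x \forall y (Rxy \to Ryx) validates the schema.
So the correspondent is symmetry.

symmetry: \forall x \forall y (Rxy \to Ryx)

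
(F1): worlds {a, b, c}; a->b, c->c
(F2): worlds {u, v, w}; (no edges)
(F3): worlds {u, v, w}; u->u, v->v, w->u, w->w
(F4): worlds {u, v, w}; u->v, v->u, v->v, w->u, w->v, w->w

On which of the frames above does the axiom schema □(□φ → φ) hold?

(F2), (F3)

Frame correspondent (Sahlqvist): ∀x ∀y (Rxy → Ryy) — i.e. shift-reflexivity.
(F1): fails — Rab but not Rbb.
(F2): condition met.
(F3): condition met.
(F4): fails — Rwu but not Ruu.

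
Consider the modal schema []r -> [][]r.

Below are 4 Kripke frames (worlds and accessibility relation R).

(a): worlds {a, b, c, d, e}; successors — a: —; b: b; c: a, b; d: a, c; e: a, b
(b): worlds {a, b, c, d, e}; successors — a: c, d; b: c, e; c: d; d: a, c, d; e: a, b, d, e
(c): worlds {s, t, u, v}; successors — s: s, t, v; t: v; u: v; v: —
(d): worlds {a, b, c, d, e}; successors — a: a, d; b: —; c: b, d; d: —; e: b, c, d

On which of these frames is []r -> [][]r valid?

Frame correspondent (Sahlqvist): forall x forall y forall z (Rxy & Ryz -> Rxz) — i.e. transitivity.
(a): fails — Rdc and Rcb but not Rdb.
(b): fails — Rbc and Rcd but not Rbd.
(c): holds.
(d): holds.

(c), (d)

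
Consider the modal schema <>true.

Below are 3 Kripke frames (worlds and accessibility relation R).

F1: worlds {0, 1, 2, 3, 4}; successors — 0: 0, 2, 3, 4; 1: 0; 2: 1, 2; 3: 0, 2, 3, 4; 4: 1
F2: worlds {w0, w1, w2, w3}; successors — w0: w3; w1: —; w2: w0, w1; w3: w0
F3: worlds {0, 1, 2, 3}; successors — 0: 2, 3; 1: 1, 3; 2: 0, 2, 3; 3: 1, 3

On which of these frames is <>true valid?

F1, F3

The schema corresponds to seriality: forall x exists y Rxy.
F1: ✓.
F2: fails — world w1 has no successor.
F3: ✓.
Valid on: F1, F3.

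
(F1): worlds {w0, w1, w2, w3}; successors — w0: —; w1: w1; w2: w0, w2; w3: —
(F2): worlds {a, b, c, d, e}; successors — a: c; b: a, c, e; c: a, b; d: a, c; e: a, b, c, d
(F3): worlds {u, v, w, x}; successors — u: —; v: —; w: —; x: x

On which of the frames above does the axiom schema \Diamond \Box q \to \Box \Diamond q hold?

(F3)

The schema corresponds to convergence: \forall x \forall y \forall z (Rxy \wedge Rxz \to \exists w (Ryw \wedge Rzw)).
(F1): fails — Rw2w0 and Rw2w0 but w0 and w0 have no common successor.
(F2): fails — Rbc and Rba but c and a have no common successor.
(F3): holds.
Valid on: (F3).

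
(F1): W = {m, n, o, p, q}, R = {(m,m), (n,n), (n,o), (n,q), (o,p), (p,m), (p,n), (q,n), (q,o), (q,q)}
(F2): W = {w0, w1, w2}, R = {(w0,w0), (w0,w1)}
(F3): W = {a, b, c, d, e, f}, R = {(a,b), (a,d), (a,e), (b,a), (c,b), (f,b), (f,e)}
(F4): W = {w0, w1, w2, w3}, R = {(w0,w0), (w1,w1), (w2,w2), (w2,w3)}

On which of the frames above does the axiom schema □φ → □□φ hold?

(F2), (F4)

This is the axiom for transitivity; its first-order frame correspondent is ∀x ∀y ∀z (Rxy ∧ Ryz → Rxz).
(F1): fails — Rop and Rpm but not Rom.
(F2): holds.
(F3): fails — Rab and Rba but not Raa.
(F4): holds.
Valid on: (F2), (F4).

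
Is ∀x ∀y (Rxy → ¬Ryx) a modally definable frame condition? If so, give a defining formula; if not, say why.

Modal frame validity is preserved under surjective bounded morphisms.
The 5-cycle (worlds 0,1,2,3,4 with 0→1→2→3→4→0) is asymmetric. Mapping every world to a single reflexive point • is a surjective bounded morphism, and the reflexive point is not asymmetric (R•• but asymmetry requires ¬R••).
Hence asymmetry is not modally definable.

No — not modally definable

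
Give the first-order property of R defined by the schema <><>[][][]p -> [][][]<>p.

This is a Sahlqvist (Geach-type) schema ◇^2□^3p → □^3◇^1p.
Minimal-valuation argument: fix x; take any y with xR^2y and any z with xR^3z. Set V(p) to the set of worlds R-reachable from y in exactly 3 steps. Then □^3p holds at y, so the antecedent holds at x; validity forces ◇^1p at z, giving a w with zR^1w and yR^3w.
First-order correspondent: forall x forall y forall z ((x R^2 y & x R^3 z) -> exists w (y R^3 w & zRw)).

forall x forall y forall z ((x R^2 y & x R^3 z) -> exists w (y R^3 w & zRw))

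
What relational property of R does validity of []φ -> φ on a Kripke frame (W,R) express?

Reflexivity

Suppose □φ→φ is valid. At any x set V(φ)={w : Rxw}. Then □φ holds at x, so φ holds at x, i.e. Rxx.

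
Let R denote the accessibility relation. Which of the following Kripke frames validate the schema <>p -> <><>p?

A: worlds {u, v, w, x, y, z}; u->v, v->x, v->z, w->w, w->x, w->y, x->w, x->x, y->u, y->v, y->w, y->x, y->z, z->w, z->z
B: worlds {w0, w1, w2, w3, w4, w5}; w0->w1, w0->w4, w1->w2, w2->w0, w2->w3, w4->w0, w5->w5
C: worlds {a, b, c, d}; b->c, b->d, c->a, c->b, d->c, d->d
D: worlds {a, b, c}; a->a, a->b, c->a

The schema corresponds to a generalized confluence (Geach) condition: forall x forall y (xRy -> exists w (y = w & x R^2 w)).
A: fails — uRv but no t with v=t and uR²t.
B: fails — w0Rw1 but no w with w1=w and w0R²w.
C: fails — cRa but no w with a=w and cR²w.
D: holds.

D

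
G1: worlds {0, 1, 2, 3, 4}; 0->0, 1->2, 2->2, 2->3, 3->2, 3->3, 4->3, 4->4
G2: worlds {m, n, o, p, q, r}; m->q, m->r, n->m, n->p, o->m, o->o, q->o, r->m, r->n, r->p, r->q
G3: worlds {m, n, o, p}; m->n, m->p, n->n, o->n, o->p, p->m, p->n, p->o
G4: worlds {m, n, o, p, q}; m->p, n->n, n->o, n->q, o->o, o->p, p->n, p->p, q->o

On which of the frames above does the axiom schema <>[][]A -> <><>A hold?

Frame correspondent (Sahlqvist): forall x forall y (xRy -> exists w (y R^2 w & x R^2 w)) — i.e. a generalized confluence (Geach) condition.
G1: satisfies the condition.
G2: fails — nRp but no w with pR²w and nR²w.
G3: satisfies the condition.
G4: satisfies the condition.

G1, G3, G4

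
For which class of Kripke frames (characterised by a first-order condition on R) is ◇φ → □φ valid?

partial functionality

Suppose ◇φ→□φ is valid. Take Rxy, Rxz and set V(φ)={y}. Then ◇φ at x, so □φ at x, so φ at z, i.e. z=y.
Conversely, on a frame with partial functionality the schema holds at every world under every valuation.
Frame condition: ∀x ∀y ∀z (Rxy ∧ Rxz → y = z).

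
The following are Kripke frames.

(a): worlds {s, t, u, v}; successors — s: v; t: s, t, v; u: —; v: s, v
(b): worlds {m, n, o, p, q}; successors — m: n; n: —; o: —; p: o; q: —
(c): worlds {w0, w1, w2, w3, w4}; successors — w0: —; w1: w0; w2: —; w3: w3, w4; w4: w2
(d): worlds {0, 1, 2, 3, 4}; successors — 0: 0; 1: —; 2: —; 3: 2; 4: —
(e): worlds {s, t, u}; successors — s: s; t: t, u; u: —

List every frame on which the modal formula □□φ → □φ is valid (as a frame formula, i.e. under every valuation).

(a), (e)

This is the axiom for density; its first-order frame correspondent is ∀x ∀y (Rxy → ∃z (Rxz ∧ Rzy)).
(a): holds.
(b): fails — Rpo but no z with Rpz and Rzo.
(c): fails — Rw4w2 but no z with Rw4z and Rzw2.
(d): fails — R32 but no z with R3z and Rz2.
(e): holds.
Valid on: (a), (e).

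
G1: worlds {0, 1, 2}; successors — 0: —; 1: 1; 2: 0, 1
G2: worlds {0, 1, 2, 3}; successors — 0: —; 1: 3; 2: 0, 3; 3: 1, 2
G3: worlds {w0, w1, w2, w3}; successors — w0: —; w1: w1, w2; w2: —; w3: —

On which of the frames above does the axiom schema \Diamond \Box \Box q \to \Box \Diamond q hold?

none

This is the axiom for a generalized confluence (Geach) condition; its first-order frame correspondent is \forall x \forall y \forall z ((xRy \wedge xRz) \to \exists w (y R^2 w \wedge zRw)).
G1: fails — 2R0, 2R0 but no w with 0R²w and 0Rw.
G2: fails — 1R3, 1R3 but no w with 3R²w and 3Rw.
G3: fails — w1Rw1, w1Rw2 but no w with w1R²w and w2Rw.
Valid on no frame.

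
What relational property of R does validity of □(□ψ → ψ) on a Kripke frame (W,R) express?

shift-reflexivity

Suppose □(□ψ→ψ) is valid. Take Rxy and set V(ψ)={w : Ryw}. Then at y, □ψ holds; since □(□ψ→ψ) at x, □ψ→ψ at y, so ψ at y, i.e. Ryy.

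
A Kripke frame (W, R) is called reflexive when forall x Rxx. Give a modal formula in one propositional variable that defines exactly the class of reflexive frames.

□p → p

This is reflexivity; the standard corresponding axiom is T: □p → p.
Suppose □p→p is valid. At any x set V(p)={w : Rxw}. Then □p holds at x, so p holds at x, i.e. Rxx.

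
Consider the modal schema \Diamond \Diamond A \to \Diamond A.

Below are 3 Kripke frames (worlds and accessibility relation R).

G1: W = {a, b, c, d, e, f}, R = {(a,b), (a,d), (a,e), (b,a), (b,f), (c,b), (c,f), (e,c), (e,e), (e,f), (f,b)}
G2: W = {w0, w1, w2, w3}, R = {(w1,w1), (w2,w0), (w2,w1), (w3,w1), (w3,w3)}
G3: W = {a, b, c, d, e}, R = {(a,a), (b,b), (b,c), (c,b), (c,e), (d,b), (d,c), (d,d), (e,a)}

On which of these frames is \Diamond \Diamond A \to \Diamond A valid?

Frame correspondent (Sahlqvist): \forall x \forall y \forall z (Rxy \wedge Ryz \to Rxz) — i.e. transitivity.
G1: fails — Rbf and Rfb but not Rbb.
G2: ✓.
G3: fails — Rbc and Rce but not Rbe.
Valid on: G2.

G2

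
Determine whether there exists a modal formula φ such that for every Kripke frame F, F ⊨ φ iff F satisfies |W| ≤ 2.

Any modally definable frame class is closed under disjoint unions.
Any modal formula valid on each of 3 disjoint one-world frames is valid on their disjoint union (validity is preserved under disjoint unions). Each one-world frame has |W|=1≤2, but the union has |W|=3.
So the class is not modally definable.

No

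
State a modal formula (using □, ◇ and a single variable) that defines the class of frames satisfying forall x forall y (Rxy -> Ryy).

□(□q → q)

This is shift-reflexivity; the standard corresponding axiom is T□: □(□q → q).
Suppose □(□q→q) is valid. Take Rxy and set V(q)={w : Ryw}. Then at y, □q holds; since □(□q→q) at x, □q→q at y, so q at y, i.e. Ryy.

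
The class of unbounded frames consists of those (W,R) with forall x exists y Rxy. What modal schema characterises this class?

□s → ◇s

This is seriality; the standard corresponding axiom is D: □s → ◇s.
Suppose □s→◇s is valid. At any x set V(s)=W. Then □s at x, so ◇s at x, so x has a successor.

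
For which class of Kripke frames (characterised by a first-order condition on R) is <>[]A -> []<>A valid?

This is the .2 axiom.
It corresponds to convergence: forall x forall y forall z (Rxy & Rxz -> exists w (Ryw & Rzw)).

convergence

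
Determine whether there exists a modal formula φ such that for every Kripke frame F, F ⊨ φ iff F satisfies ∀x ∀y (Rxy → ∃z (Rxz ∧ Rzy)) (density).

Definable; □□p → □p defines it

Yes: it is density, defined by the C4 schema □□p → □p.
Suppose □□p→□p is valid. Take Rxy and set V(p)={w : xR²w}. Then □□p at x, so □p at x, so p at y, i.e. ∃z(Rxz∧Rzy).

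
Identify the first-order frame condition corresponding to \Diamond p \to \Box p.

Partial functionality

Suppose ◇p→□p is valid. Take Rxy, Rxz and set V(p)={y}. Then ◇p at x, so □p at x, so p at z, i.e. z=y.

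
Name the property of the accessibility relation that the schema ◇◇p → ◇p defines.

Replacing p by ¬p and contraposing gives the equivalent schema □p → □□p.
Suppose □p→□□p is valid. Take Rxy, Ryz and set V(p)={w : Rxw}. Then □p at x, so □□p at x, so □p at y, so p at z, i.e. Rxz.
Conversely, any frame satisfying ∀x ∀y ∀z (Rxy ∧ Ryz → Rxz) validates the schema.
So the correspondent is transitivity.

transitivity: ∀x ∀y ∀z (Rxy ∧ Ryz → Rxz)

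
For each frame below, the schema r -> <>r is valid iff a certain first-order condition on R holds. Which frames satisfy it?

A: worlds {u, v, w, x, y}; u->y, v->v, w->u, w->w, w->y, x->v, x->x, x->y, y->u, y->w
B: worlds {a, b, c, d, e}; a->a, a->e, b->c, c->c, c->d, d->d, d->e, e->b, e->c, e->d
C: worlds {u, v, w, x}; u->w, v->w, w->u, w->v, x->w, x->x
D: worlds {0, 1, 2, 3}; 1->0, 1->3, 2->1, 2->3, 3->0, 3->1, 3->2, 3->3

Frame correspondent (Sahlqvist): forall x Rxx — i.e. reflexivity.
A: fails — world u does not see itself.
B: fails — world b does not see itself.
C: fails — world u does not see itself.
D: fails — world 0 does not see itself.
Valid on no frame.

none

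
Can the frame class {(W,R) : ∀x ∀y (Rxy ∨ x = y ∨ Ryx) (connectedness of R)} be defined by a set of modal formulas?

Not definable by any modal formula

Any modally definable frame class is closed under disjoint unions.
Take 2 disjoint single-world reflexive frames: each is trivially connected, but their disjoint union has 2 worlds with no edge between distinct components, so it is not connected.
So the class is not modally definable.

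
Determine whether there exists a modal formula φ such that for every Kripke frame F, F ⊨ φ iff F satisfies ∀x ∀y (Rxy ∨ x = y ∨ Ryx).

Any modally definable frame class is closed under disjoint unions.
Take 4 disjoint single-world reflexive frames: each is trivially connected, but their disjoint union has 4 worlds with no edge between distinct components, so it is not connected.
Hence connectedness of R is not modally definable.

Not modally definable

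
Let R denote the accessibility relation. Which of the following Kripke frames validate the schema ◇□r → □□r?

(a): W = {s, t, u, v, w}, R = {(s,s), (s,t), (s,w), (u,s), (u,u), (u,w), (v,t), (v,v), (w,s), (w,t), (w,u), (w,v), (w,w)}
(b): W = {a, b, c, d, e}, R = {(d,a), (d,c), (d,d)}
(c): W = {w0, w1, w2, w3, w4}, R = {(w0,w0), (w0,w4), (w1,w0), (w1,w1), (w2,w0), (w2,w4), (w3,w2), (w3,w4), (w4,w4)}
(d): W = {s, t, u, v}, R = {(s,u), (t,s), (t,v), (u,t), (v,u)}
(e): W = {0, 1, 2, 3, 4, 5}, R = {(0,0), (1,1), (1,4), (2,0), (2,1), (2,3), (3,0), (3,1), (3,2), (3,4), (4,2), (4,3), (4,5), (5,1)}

(d)

Frame correspondent (Sahlqvist): ∀x ∀y ∀z ((xRy ∧ xR²z) → ∃w (yRw ∧ z = w)) — i.e. a generalized confluence (Geach) condition.
(a): fails — sRs, sR²u but no w* with sRw* and u=w*.
(b): fails — dRa, dR²a but no w with aRw and a=w.
(c): fails — w0Rw4, w0R²w0 but no w with w4Rw and w0=w.
(d): holds.
(e): fails — 1R1, 1R²2 but no w with 1Rw and 2=w.
Valid on: (d).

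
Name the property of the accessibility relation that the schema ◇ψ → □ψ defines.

partial functionality

Suppose ◇ψ→□ψ is valid. Take Rxy, Rxz and set V(ψ)={y}. Then ◇ψ at x, so □ψ at x, so ψ at z, i.e. z=y.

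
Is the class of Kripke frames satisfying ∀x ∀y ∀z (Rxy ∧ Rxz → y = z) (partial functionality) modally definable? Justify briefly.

Yes, by ◇q → □q

Yes: it is partial functionality, defined by the CD schema ◇q → □q.
Suppose ◇q→□q is valid. Take Rxy, Rxz and set V(q)={y}. Then ◇q at x, so □q at x, so q at z, i.e. z=y.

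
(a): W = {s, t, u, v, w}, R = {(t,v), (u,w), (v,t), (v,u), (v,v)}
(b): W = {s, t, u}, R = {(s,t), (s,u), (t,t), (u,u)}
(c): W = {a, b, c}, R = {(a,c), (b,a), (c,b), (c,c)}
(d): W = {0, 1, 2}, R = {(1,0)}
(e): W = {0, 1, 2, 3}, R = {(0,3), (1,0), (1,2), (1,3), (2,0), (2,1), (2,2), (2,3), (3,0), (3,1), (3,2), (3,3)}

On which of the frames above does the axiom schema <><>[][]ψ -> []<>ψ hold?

(d), (e)

Frame correspondent (Sahlqvist): forall x forall y forall z ((x R^2 y & xRz) -> exists w (y R^2 w & zRw)) — i.e. a generalized confluence (Geach) condition.
(a): fails — tR²u, tRv but no w* with uR²w* and vRw*.
(b): fails — sR²t, sRu but no w with tR²w and uRw.
(c): fails — cR²a, cRb but no w with aR²w and bRw.
(d): satisfies the condition.
(e): satisfies the condition.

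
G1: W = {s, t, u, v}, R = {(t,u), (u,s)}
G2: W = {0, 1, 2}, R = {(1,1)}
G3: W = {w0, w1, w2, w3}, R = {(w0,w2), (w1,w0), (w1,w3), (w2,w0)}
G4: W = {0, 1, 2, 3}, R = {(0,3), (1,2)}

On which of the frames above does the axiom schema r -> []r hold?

G2

The schema corresponds to a generalized confluence (Geach) condition: forall x forall z (xRz -> exists w (x = w & z = w)).
G1: fails — tRu but t ≠ u.
G2: ✓.
G3: fails — w0Rw2 but w0 ≠ w2.
G4: fails — 0R3 but 0 ≠ 3.
Valid on: G2.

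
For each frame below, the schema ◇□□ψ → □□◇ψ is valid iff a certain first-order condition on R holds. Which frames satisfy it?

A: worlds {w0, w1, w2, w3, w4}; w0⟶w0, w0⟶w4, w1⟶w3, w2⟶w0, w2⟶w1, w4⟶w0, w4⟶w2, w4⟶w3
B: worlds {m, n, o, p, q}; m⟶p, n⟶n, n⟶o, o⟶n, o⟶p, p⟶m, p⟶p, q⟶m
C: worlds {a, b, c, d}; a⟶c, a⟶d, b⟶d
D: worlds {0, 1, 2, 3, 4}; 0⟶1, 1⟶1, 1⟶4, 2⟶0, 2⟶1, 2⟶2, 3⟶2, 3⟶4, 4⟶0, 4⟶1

C, D

Frame correspondent (Sahlqvist): ∀x ∀y ∀z ((xRy ∧ xR²z) → ∃w (yR²w ∧ zRw)) — i.e. a generalized confluence (Geach) condition.
A: fails — w0Rw0, w0R²w3 but no w with w0R²w and w3Rw.
B: fails — oRp, oR²n but no w with pR²w and nRw.
C: ✓.
D: ✓.
Valid on: C, D.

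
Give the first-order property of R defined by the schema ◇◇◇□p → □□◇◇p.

This is a Sahlqvist (Geach-type) schema ◇^3□^1p → □^2◇^2p.
Minimal-valuation argument: fix x; take any y with xR^3y and any z with xR^2z. Set V(p) to the set of worlds R-reachable from y in exactly 1 step. Then □^1p holds at y, so the antecedent holds at x; validity forces ◇^2p at z, giving a w with zR^2w and yR^1w.
First-order correspondent: ∀x ∀y ∀z ((xR³y ∧ xR²z) → ∃w (yRw ∧ zR²w)).

∀x ∀y ∀z ((xR³y ∧ xR²z) → ∃w (yRw ∧ zR²w))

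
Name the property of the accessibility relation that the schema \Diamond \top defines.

This is a form of the D axiom.
It corresponds to seriality: \forall x \exists y Rxy.

seriality: \forall x \exists y Rxy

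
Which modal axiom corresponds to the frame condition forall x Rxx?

The condition is reflexivity. The T schema □ψ → ψ defines it.
Suppose □ψ→ψ is valid. At any x set V(ψ)={w : Rxw}. Then □ψ holds at x, so ψ holds at x, i.e. Rxx.

□ψ → ψ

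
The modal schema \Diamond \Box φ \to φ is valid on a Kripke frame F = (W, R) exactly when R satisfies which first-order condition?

symmetry: \forall x \forall y (Rxy \to Ryx)

Equivalently (dual form): φ → □◇φ.
Suppose φ→□◇φ is valid. Take Rxy and set V(φ)={x}. Then φ at x, so □◇φ at x, so ◇φ at y, so some z with Ryz has φ; z=x, i.e. Ryx.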